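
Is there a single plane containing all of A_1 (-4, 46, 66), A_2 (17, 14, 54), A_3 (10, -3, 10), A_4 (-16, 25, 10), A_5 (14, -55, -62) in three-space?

No

The plane through A_1, A_2, A_3 has normal n = A_1A_2 × A_1A_3 = (1204, 1008, -581) and equation n·P = 3206.
Checking the remaining points: n·A_4 = 126, n·A_5 = -2562.
Since n·A_4 = 126 ≠ 3206, A_4 is off the plane and the points are not all coplanar.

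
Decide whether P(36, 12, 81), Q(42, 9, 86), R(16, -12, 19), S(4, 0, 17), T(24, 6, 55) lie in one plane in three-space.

Yes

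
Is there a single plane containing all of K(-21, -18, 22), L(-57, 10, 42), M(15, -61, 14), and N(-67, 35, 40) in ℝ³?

The four points are coplanar iff the 3×3 determinant with rows KL, KM, KN is zero.
Rows: (-36, 28, 20), (36, -43, -8), (-46, 53, 18).
Expanding along the first row: (-36)(-350) − (28)(280) + (20)(-70) = 3360.
Nonzero ⇒ not coplanar.

No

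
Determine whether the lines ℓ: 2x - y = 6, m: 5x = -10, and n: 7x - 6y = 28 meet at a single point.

Intersecting ℓ and m: solving the 2×2 system gives (x, y) = (-2, -10).
Substitute into n: (7)(-2) + (-6)(-10) = 46.
But n requires 28 ≠ 46, so the three lines have no common point.

No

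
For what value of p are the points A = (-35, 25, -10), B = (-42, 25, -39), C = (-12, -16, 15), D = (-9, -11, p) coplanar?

Normal to plane ABC: n = (-1189, -492, 287); plane equation n·P = 26445.
Requiring n·D = 26445: (287)p + (16113) = 26445.
So p = 36.

36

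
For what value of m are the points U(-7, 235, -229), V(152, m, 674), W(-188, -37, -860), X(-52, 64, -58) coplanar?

364

Normal to plane UWX: n = (-154413, 59346, 18711); plane equation n·P = 10742382.
Requiring n·V = 10742382: (59346)m + (-10859562) = 10742382.
So m = 364.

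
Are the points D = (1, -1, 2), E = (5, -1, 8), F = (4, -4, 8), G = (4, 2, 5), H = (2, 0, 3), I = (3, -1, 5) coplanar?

The plane through D, E, F has normal n = DE × DF = (18, -6, -12) and equation n·P = 0.
Checking the remaining points: n·G = 0, n·H = 0, n·I = 0.
All equal 0, so all 6 points lie in one plane.

Yes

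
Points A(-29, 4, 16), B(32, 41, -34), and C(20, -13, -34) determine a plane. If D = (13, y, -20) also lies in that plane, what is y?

A normal to the plane is n = AB × AC = (-2700, 600, -2850).
D lies in the plane iff n · AD = 0.
This gives (600)y + (-13200) = 0, so y = 22.

22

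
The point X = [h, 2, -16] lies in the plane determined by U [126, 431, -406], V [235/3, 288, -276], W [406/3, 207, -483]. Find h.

A normal to the plane is n = UV × UW = (40131, -2457, 12012).
X lies in the plane iff n · UX = 0.
This gives (40131)h + (682227) = 0, so h = -17.

-17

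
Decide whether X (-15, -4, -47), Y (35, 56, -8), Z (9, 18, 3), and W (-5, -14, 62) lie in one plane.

Yes

With X as base: XY = (50, 60, 39), XZ = (24, 22, 50), XW = (10, -10, 109).
XZ × XW = (2898, -2116, -460).
XY · (XZ × XW) = 0.
The scalar triple product vanishes, so the four points are coplanar.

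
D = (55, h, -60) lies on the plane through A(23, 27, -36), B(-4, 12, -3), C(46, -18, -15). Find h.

27

The plane through A, B, C has equation 1170x + 1326y + 1560z = 6552.
Substituting D: (1326)h + (-29250) = 6552, so h = 27.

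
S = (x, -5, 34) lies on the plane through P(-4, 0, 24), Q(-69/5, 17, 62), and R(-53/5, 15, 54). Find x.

The plane through P, Q, R has equation −60x + (216/5)y − (174/5)z = -2976/5.
Substituting S: (-60)x + (-6996/5) = -2976/5, so x = -67/5.

-67/5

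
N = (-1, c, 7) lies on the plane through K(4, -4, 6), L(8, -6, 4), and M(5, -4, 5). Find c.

0

Coplanarity requires KL · (KM × KN) = 0.
KL = (4, -2, -2), KM = (1, 0, -1); the triple product is linear in c with coefficient 2 and constant term 0.
Setting it to zero: c = 0.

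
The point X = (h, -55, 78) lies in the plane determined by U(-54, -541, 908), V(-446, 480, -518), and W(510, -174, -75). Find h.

The plane through U, V, W has equation −480301x − 1189600y − 719708z = 16014990.
Substituting X: (-480301)h + (9290776) = 16014990, so h = -14.

-14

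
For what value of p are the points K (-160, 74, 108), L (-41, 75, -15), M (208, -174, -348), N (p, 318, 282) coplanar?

The points are coplanar iff KL · (KM × KN) = 0.
Expanding, this is linear in p: (-30960)p + (-7956720) = 0.
So p = -257.

-257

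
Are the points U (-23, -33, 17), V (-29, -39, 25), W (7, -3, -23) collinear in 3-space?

UV = (-6, -6, 8), UW = (30, 30, -40).
UV × UW = (0, 0, 0).
The cross product vanishes, so the three points are collinear.

Yes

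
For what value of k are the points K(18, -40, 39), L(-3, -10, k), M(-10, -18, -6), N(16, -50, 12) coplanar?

33

Normal to plane KMN: n = (-1044, -666, 324); plane equation n·P = 20484.
Requiring n·L = 20484: (324)k + (9792) = 20484.
So k = 33.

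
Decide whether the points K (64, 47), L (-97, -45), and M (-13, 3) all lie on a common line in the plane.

Yes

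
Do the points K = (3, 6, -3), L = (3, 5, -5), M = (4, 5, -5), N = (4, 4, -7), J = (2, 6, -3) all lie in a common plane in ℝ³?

The plane through K, L, M has normal n = KL × KM = (0, -2, 1) and equation n·P = -15.
Checking the remaining points: n·N = -15, n·J = -15.
All equal -15, so all 5 points lie in one plane.

Yes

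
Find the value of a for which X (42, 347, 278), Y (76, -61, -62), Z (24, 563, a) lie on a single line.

458

Direction XY = (34, -408, -340). From the x-coordinate of Z, the parameter along the line is τ = (24 − 42)/34 = -9/17.
Then a = 278 + (-9/17)·(-340) = 458.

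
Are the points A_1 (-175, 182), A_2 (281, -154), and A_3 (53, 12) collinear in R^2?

A_1A_2 = (456, -336), A_1A_3 = (228, -170).
det[A_1A_2; A_1A_3] = (456)(-170) − (-336)(228) = -912.
The determinant is nonzero, so they are not collinear.

No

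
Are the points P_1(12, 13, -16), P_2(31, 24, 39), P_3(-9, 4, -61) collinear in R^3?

P_1P_2 = (19, 11, 55), P_1P_3 = (-21, -9, -45).
Comparing components 3 and 1: (55)(-21) − (19)(-45) = -300 ≠ 0, so P_1P_2 and P_1P_3 are not parallel and the points are not collinear.

No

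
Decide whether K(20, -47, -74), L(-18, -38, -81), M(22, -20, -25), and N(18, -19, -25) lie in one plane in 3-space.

No

With K as base: KL = (-38, 9, -7), KM = (2, 27, 49), KN = (-2, 28, 49).
KM × KN = (-49, -196, 110).
KL · (KM × KN) = -672.
Since -672 ≠ 0, the four points are not coplanar.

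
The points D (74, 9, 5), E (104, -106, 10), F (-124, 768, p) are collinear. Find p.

-28

Direction DE = (30, -115, 5). From the x-coordinate of F, the parameter along the line is τ = (-124 − 74)/30 = -33/5.
Then p = 5 + (-33/5)·(5) = -28.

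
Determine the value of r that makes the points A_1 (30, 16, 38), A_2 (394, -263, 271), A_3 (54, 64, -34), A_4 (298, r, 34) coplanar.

Coplanarity ⇔ det[A_1A_2; A_1A_3; A_1A_4] = 0.
Expanding, this is linear in r: (31800)r + (1780800) = 0.
So r = -56.

-56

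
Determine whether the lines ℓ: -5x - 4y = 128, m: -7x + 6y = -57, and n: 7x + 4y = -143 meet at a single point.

No

The three lines meet at one point iff the augmented coefficient matrix [aᵢ bᵢ cᵢ] has rank < 3, i.e. its determinant vanishes.
Here the determinant is -210.
Nonzero, so no common point exists.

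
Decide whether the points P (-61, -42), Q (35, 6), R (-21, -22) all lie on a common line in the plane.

PQ = (96, 48), PR = (40, 20).
Twice the signed area of △PQR is (96)(20) − (48)(40) = 0.
The triangle is degenerate (zero area), so the points are collinear.

Yes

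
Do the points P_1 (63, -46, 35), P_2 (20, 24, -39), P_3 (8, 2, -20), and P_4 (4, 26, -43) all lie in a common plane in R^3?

The four points are coplanar iff the 3×3 determinant with rows P_1P_2, P_1P_3, P_1P_4 is zero.
Rows: (-43, 70, -74), (-55, 48, -55), (-59, 72, -78).
Expanding along the first row: (-43)(216) − (70)(1045) + (-74)(-1128) = 1034.
Nonzero ⇒ not coplanar.

No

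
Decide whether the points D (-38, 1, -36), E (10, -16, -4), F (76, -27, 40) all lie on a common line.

No

DE = (48, -17, 32), DF = (114, -28, 76).
DE × DF = (-396, 0, 594).
The cross product is nonzero, so the points do not lie on one line.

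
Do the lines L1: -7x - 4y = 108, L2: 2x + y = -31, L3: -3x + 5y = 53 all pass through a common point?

Intersecting L1 and L2: solving the 2×2 system gives (x, y) = (-16, 1).
Substitute into L3: (-3)(-16) + (5)(1) = 53.
This equals 53, so (-16, 1) lies on all three lines and they are concurrent.

Yes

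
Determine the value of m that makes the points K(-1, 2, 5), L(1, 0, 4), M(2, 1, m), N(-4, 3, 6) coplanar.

4

Normal to plane KLN: n = (-1, 1, -4); plane equation n·P = -17.
Requiring n·M = -17: (-4)m + (-1) = -17.
So m = 4.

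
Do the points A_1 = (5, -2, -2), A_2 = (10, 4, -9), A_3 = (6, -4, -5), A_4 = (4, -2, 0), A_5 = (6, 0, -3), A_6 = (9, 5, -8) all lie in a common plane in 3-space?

The plane through A_1, A_2, A_3 has normal n = A_1A_2 × A_1A_3 = (-32, 8, -16) and equation n·P = -144.
Checking the remaining points: n·A_4 = -144, n·A_5 = -144, n·A_6 = -120.
Since n·A_6 = -120 ≠ -144, A_6 is off the plane and the points are not all coplanar.

No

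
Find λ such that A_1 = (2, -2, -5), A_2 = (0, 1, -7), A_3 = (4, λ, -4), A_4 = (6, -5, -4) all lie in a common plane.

Normal to plane A_1A_2A_4: n = (-3, -6, -6); plane equation n·P = 36.
Requiring n·A_3 = 36: (-6)λ + (12) = 36.
So λ = -4.

-4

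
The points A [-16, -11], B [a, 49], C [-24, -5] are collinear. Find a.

-96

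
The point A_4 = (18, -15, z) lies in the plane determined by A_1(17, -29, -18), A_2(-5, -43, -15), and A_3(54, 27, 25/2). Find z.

A normal to the plane is n = A_1A_2 × A_1A_3 = (-595, 782, -714).
A_4 lies in the plane iff n · A_1A_4 = 0.
This gives (-714)z + (-2499) = 0, so z = -7/2.

-7/2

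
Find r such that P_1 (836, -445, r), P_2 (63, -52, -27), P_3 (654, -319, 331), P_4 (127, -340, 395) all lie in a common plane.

The points are coplanar iff P_1P_2 · (P_1P_3 × P_1P_4) = 0.
Expanding, this is linear in r: (153120)r + (-77478720) = 0.
So r = 506.

506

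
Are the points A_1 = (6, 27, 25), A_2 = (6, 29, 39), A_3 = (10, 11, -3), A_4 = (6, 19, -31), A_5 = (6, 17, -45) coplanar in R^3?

Yes

The plane through A_1, A_2, A_3 has normal n = A_1A_2 × A_1A_3 = (168, 56, -8) and equation n·P = 2320.
Checking the remaining points: n·A_4 = 2320, n·A_5 = 2320.
All equal 2320, so all 5 points lie in one plane.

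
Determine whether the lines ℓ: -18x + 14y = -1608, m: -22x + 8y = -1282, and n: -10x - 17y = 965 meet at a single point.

Intersecting ℓ and m: solving the 2×2 system gives (x, y) = (31, -75).
Substitute into n: (-10)(31) + (-17)(-75) = 965.
This equals 965, so (31, -75) lies on all three lines and they are concurrent.

Yes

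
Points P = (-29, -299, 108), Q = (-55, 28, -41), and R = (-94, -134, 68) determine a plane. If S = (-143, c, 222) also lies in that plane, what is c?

Coplanarity requires PQ · (PR × PS) = 0.
PQ = (-26, 327, -149), PR = (-65, 165, -40); the triple product is linear in c with coefficient 8645 and constant term 3207295.
Setting it to zero: c = -371.

-371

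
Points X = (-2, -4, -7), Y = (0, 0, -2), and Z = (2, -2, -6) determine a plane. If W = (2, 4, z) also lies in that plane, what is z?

3

The plane through X, Y, Z has equation −6x + 18y − 12z = 24.
Substituting W: (-12)z + (60) = 24, so z = 3.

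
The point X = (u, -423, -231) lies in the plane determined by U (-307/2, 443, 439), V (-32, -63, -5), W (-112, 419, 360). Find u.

Coplanarity requires UV · (UW × UX) = 0.
UV = (243/2, -506, -444), UW = (83/2, -24, -79); the triple product is linear in u with coefficient 29318 and constant term 29318.
Setting it to zero: u = -1.

-1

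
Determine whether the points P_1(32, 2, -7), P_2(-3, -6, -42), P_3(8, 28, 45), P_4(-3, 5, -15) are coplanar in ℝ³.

No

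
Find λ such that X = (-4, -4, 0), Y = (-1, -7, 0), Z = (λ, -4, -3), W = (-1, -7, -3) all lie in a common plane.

-4

Coplanarity ⇔ det[XY; XZ; XW] = 0.
Expanding, this is linear in λ: (-9)λ + (-36) = 0.
So λ = -4.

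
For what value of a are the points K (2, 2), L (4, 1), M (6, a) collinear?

0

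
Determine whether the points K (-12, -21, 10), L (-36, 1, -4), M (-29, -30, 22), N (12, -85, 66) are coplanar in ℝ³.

No

With K as base: KL = (-24, 22, -14), KM = (-17, -9, 12), KN = (24, -64, 56).
KM × KN = (264, 1240, 1304).
KL · (KM × KN) = 2688.
Since 2688 ≠ 0, the four points are not coplanar.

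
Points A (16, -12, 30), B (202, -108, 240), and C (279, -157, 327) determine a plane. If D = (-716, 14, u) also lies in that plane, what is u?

The plane through A, B, C has equation 1938x − 12y − 1722z = -20508.
Substituting D: (-1722)u + (-1387776) = -20508, so u = -794.

-794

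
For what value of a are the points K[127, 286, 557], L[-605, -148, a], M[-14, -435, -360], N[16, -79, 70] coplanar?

Normal to plane KMN: n = (16422, 33120, -28566); plane equation n·P = -4353348.
Requiring n·L = -4353348: (-28566)a + (-14837070) = -4353348.
So a = -367.

-367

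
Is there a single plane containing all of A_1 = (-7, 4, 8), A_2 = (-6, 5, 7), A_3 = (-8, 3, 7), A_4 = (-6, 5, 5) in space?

Yes

The four points are coplanar iff the 3×3 determinant with rows A_1A_2, A_1A_3, A_1A_4 is zero.
Rows: (1, 1, -1), (-1, -1, -1), (1, 1, -3).
Expanding along the first row: (1)(4) − (1)(4) + (-1)(0) = 0.
Zero determinant ⇒ coplanar.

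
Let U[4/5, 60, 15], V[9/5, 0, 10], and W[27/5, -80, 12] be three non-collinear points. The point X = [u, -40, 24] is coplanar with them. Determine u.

7

Coplanarity requires UV · (UW × UX) = 0.
UV = (1, -60, -5), UW = (23/5, -140, -3); the triple product is linear in u with coefficient -520 and constant term 3640.
Setting it to zero: u = 7.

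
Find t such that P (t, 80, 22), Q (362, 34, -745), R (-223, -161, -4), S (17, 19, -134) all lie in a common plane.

Coplanarity ⇔ det[PQ; PR; PS] = 0.
Expanding, this is linear in t: (108030)t + (1080300) = 0.
So t = -10.

-10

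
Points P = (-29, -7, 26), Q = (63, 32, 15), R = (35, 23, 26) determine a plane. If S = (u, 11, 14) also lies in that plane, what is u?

Coplanarity requires PQ · (PR × PS) = 0.
PQ = (92, 39, -11), PR = (64, 30, 0); the triple product is linear in u with coefficient 330 and constant term -6270.
Setting it to zero: u = 19.

19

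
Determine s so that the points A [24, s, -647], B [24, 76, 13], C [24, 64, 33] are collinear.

Direction BC = (0, -12, 20). From the z-coordinate of A, the parameter along the line is τ = (-647 − 13)/20 = -33.
Then s = 76 + (-33)·(-12) = 472.

472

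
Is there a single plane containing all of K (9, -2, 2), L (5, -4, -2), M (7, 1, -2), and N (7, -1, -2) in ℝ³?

A normal to the plane through K, L, M is n = KL × KM = (20, -8, -16).
The plane has equation n·P = 164. For N: n·N = 180.
180 ≠ 164, so N is off the plane.

No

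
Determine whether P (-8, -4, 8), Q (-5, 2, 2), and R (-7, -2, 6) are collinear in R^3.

PQ = (3, 6, -6), PR = (1, 2, -2).
Each component of PR is 1/3 times the corresponding component of PQ, so PR = 1/3·PQ and the points are collinear.

Yes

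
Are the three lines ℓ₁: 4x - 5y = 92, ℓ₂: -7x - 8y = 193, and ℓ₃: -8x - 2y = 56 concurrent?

No

Intersecting ℓ₁ and ℓ₂: solving the 2×2 system gives (x, y) = (-229/67, -1416/67).
Substitute into ℓ₃: (-8)(-229/67) + (-2)(-1416/67) = 4664/67.
But ℓ₃ requires 56 ≠ 4664/67, so the three lines have no common point.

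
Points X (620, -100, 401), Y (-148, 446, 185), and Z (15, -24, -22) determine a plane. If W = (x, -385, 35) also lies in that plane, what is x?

414

The plane through X, Y, Z has equation −214542x − 194184y + 271962z = -4540878.
Substituting W: (-214542)x + (84279510) = -4540878, so x = 414.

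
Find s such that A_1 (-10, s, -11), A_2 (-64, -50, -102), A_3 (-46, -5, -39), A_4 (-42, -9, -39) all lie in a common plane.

-13

The points are coplanar iff A_1A_2 · (A_1A_3 × A_1A_4) = 0.
Expanding, this is linear in s: (-252)s + (-3276) = 0.
So s = -13.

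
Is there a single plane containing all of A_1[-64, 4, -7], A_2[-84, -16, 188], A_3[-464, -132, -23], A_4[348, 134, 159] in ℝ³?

Yes

The four points are coplanar iff the 3×3 determinant with rows A_1A_2, A_1A_3, A_1A_4 is zero.
Rows: (-20, -20, 195), (-400, -136, -16), (412, 130, 166).
Expanding along the first row: (-20)(-20496) − (-20)(-59808) + (195)(4032) = 0.
Zero determinant ⇒ coplanar.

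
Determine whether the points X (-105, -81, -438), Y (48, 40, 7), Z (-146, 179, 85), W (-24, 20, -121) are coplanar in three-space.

The four points are coplanar iff the 3×3 determinant with rows XY, XZ, XW is zero.
Rows: (153, 121, 445), (-41, 260, 523), (81, 101, 317).
Expanding along the first row: (153)(29597) − (121)(-55360) + (445)(-25201) = 12456.
Nonzero ⇒ not coplanar.

No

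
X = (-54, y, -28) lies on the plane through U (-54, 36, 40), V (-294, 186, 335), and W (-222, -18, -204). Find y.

12

A normal to the plane is n = UV × UW = (-20670, -108120, 38160).
X lies in the plane iff n · UX = 0.
This gives (-108120)y + (1297440) = 0, so y = 12.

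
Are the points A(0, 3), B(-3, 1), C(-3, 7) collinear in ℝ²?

No

AB = (-3, -2), AC = (-3, 4).
det[AB; AC] = (-3)(4) − (-2)(-3) = -18.
The determinant is nonzero, so they are not collinear.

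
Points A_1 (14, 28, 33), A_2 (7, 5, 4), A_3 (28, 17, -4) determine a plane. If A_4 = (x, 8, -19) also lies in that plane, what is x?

28

A normal to the plane is n = A_1A_2 × A_1A_3 = (532, -665, 399).
A_4 lies in the plane iff n · A_1A_4 = 0.
This gives (532)x + (-14896) = 0, so x = 28.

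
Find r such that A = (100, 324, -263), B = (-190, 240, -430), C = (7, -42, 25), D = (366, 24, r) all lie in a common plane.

270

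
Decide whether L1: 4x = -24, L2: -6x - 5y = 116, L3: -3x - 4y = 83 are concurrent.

Lines aᵢx + bᵢy = cᵢ with pairwise distinct directions are concurrent exactly when det[aᵢ bᵢ cᵢ] = 0.
Here the determinant is -20.
Nonzero, so no common point exists.

No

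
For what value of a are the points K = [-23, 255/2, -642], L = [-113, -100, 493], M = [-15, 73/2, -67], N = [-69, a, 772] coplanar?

Normal to plane KLM: n = (-55055/2, 60830, 10010); plane equation n·P = 3925075/2.
Requiring n·N = 3925075/2: (60830)a + (19254235/2) = 3925075/2.
So a = -126.

-126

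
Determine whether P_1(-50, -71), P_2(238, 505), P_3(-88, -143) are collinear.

P_1P_2 = (288, 576), P_1P_3 = (-38, -72).
det[P_1P_2; P_1P_3] = (288)(-72) − (576)(-38) = 1152.
The determinant is nonzero, so they are not collinear.

No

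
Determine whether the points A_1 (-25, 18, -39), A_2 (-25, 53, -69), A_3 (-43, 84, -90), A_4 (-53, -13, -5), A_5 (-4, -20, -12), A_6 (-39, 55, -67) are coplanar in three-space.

No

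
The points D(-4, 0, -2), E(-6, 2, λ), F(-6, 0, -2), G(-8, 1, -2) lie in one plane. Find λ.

-2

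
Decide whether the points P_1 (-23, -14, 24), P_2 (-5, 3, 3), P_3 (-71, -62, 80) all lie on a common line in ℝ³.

No

P_1P_2 = (18, 17, -21), P_1P_3 = (-48, -48, 56).
Comparing components 2 and 3: (17)(56) − (-21)(-48) = -56 ≠ 0, so P_1P_2 and P_1P_3 are not parallel and the points are not collinear.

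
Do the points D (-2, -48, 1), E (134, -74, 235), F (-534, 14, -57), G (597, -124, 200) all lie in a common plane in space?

Yes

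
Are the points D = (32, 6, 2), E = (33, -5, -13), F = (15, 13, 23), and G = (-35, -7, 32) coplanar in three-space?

Yes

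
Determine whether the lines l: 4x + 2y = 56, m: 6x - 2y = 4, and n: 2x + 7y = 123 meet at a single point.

No

Intersecting l and m: solving the 2×2 system gives (x, y) = (6, 16).
Substitute into n: (2)(6) + (7)(16) = 124.
But n requires 123 ≠ 124, so the three lines have no common point.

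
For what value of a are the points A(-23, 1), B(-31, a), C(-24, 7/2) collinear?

The three points are collinear iff det[AB; AC] = 0.
This determinant is linear in a: (1)a + (-21) = 0, so a = 21.

21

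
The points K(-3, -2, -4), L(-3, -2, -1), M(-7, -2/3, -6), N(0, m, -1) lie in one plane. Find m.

Normal to plane KLM: n = (-4, -12, 0); plane equation n·P = 36.
Requiring n·N = 36: (-12)m + (0) = 36.
So m = -3.

-3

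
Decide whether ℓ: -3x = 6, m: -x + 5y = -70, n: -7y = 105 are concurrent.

Intersecting ℓ and m: solving the 2×2 system gives (x, y) = (-2, -72/5).
Substitute into n: (0)(-2) + (-7)(-72/5) = 504/5.
But n requires 105 ≠ 504/5, so the three lines have no common point.

No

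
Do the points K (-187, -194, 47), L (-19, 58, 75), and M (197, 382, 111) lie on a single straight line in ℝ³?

KL = (168, 252, 28), KM = (384, 576, 64).
KL × KM = (0, 0, 0).
The cross product vanishes, so the three points are collinear.

Yes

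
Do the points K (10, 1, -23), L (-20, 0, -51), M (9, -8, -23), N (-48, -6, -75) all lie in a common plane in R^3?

No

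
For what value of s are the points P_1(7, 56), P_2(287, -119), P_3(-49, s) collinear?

The three points are collinear iff det[P_1P_2; P_1P_3] = 0.
This determinant is linear in s: (280)s + (-25480) = 0, so s = 91.

91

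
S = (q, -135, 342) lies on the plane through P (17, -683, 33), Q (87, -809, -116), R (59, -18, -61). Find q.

-129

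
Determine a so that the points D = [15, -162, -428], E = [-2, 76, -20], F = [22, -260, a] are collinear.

Collinearity requires DE × DF = 0; each component is linear in a.
The x-component gives (238)a + (141848) = 0, so a = -596.
The remaining components then also vanish.

-596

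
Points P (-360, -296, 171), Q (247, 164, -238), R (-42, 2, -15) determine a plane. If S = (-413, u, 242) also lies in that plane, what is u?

-265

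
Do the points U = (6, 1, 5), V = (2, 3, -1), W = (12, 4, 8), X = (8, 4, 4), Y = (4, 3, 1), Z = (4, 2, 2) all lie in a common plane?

The plane through U, V, W has normal n = UV × UW = (24, -24, -24) and equation n·P = 0.
Checking the remaining points: n·X = 0, n·Y = 0, n·Z = 0.
All equal 0, so all 6 points lie in one plane.

Yes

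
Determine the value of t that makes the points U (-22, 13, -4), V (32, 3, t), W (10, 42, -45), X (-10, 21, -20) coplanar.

-86

Normal to plane UWX: n = (-136, 20, -92); plane equation n·P = 3620.
Requiring n·V = 3620: (-92)t + (-4292) = 3620.
So t = -86.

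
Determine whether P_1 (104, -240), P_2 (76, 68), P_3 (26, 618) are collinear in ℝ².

Yes

P_1P_2 = (-28, 308), P_1P_3 = (-78, 858).
det[P_1P_2; P_1P_3] = (-28)(858) − (308)(-78) = 0.
The determinant is zero, so the points are collinear.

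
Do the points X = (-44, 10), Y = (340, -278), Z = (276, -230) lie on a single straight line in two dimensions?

XY = (384, -288), XZ = (320, -240).
Twice the signed area of △XYZ is (384)(-240) − (-288)(320) = 0.
The triangle is degenerate (zero area), so the points are collinear.

Yes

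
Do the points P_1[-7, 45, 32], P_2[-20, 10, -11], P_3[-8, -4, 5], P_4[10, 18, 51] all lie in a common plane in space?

Yes

A normal to the plane through P_1, P_2, P_3 is n = P_1P_2 × P_1P_3 = (-1162, -308, 602).
The plane has equation n·P = 13538. For P_4: n·P_4 = 13538.
Equal, so P_4 lies in the plane and all four are coplanar.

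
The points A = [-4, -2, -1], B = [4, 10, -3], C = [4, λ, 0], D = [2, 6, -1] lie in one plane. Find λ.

Normal to plane ABD: n = (16, -12, -8); plane equation n·P = -32.
Requiring n·C = -32: (-12)λ + (64) = -32.
So λ = 8.

8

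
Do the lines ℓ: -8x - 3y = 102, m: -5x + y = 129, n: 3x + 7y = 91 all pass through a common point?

Intersecting ℓ and m: solving the 2×2 system gives (x, y) = (-489/23, 522/23).
Substitute into n: (3)(-489/23) + (7)(522/23) = 2187/23.
But n requires 91 ≠ 2187/23, so the three lines have no common point.

No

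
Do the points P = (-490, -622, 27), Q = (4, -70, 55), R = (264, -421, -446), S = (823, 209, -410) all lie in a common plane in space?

Yes

The four points are coplanar iff the 3×3 determinant with rows PQ, PR, PS is zero.
Rows: (494, 552, 28), (754, 201, -473), (1313, 831, -437).
Expanding along the first row: (494)(305226) − (552)(291551) + (28)(362661) = 0.
Zero determinant ⇒ coplanar.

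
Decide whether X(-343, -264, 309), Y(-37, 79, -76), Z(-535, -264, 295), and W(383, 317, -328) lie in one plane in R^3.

A normal to the plane through X, Y, Z is n = XY × XZ = (-4802, 78204, 65856).
The plane has equation n·P = 1350734. For W: n·W = 1350734.
Equal, so W lies in the plane and all four are coplanar.

Yes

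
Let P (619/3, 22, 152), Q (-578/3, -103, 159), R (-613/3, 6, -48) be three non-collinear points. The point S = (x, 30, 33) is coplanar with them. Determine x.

59/3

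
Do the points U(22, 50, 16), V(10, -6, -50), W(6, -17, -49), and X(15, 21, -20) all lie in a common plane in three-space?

No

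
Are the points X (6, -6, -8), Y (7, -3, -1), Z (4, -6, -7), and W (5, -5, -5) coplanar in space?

Yes

The four points are coplanar iff the 3×3 determinant with rows XY, XZ, XW is zero.
Rows: (1, 3, 7), (-2, 0, 1), (-1, 1, 3).
Expanding along the first row: (1)(-1) − (3)(-5) + (7)(-2) = 0.
Zero determinant ⇒ coplanar.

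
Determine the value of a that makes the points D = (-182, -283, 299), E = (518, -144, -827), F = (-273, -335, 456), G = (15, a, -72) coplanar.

-71

Coplanarity ⇔ det[DE; DF; DG] = 0.
Expanding, this is linear in a: (-7434)a + (-527814) = 0.
So a = -71.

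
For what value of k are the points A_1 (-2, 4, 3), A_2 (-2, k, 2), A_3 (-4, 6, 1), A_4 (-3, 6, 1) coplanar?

5

Normal to plane A_1A_3A_4: n = (0, -2, -2); plane equation n·P = -14.
Requiring n·A_2 = -14: (-2)k + (-4) = -14.
So k = 5.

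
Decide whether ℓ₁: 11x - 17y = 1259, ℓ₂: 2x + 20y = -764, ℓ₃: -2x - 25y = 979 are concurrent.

Lines aᵢx + bᵢy = cᵢ with pairwise distinct directions are concurrent exactly when det[aᵢ bᵢ cᵢ] = 0.
Here the determinant is 0.
It vanishes, so the lines are concurrent at (48, -43).

Yes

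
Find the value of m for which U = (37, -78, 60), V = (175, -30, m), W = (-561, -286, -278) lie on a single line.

Collinearity requires UV × UW = 0; each component is linear in m.
The x-component gives (208)m + (-28704) = 0, so m = 138.
The remaining components then also vanish.

138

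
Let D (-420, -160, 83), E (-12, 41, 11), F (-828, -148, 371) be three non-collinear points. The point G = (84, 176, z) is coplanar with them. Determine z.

83

The plane through D, E, F has equation 58752x − 88128y + 86904z = -3362328.
Substituting G: (86904)z + (-10575360) = -3362328, so z = 83.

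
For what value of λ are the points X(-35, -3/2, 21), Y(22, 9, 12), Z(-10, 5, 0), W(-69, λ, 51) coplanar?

-21/2

The points are coplanar iff XY · (XZ × XW) = 0.
Expanding, this is linear in λ: (972)λ + (10206) = 0.
So λ = -21/2.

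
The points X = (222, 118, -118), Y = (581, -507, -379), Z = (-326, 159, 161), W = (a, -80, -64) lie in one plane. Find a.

62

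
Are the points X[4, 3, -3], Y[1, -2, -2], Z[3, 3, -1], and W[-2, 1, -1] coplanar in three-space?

With X as base: XY = (-3, -5, 1), XZ = (-1, 0, 2), XW = (-6, -2, 2).
XZ × XW = (4, -10, 2).
XY · (XZ × XW) = 40.
Since 40 ≠ 0, the four points are not coplanar.

No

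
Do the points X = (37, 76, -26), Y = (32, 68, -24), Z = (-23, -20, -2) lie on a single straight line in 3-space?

XY = (-5, -8, 2), XZ = (-60, -96, 24).
XY × XZ = (0, 0, 0).
The cross product vanishes, so the three points are collinear.

Yes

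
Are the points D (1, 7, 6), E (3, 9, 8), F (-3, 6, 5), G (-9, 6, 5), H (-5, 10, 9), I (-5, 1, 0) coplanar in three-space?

The plane through D, E, F has normal n = DE × DF = (0, -6, 6) and equation n·P = -6.
Checking the remaining points: n·G = -6, n·H = -6, n·I = -6.
All equal -6, so all 6 points lie in one plane.

Yes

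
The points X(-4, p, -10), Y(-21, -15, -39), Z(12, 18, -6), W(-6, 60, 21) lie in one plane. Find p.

The points are coplanar iff XY · (XZ × XW) = 0.
Expanding, this is linear in p: (1485)p + (-26730) = 0.
So p = 18.

18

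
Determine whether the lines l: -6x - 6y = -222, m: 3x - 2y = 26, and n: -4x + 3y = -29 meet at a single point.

Yes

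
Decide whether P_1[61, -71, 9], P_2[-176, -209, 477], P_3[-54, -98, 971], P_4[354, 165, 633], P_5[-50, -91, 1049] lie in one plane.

The plane through P_1, P_2, P_3 has normal n = P_1P_2 × P_1P_3 = (-120120, 174174, -9471) and equation n·P = -19778913.
Checking the remaining points: n·P_4 = -19778913, n·P_5 = -19778913.
All equal -19778913, so all 5 points lie in one plane.

Yes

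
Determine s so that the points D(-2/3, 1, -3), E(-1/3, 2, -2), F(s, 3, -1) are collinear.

0

Direction DE = (1/3, 1, 1). From the y-coordinate of F, the parameter along the line is τ = (3 − 1)/1 = 2.
Then s = (-2/3) + 2·(1/3) = 0.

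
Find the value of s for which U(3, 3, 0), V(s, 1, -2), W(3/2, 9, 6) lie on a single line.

Direction UW = (-3/2, 6, 6). From the y-coordinate of V, the parameter along the line is τ = (1 − 3)/6 = -1/3.
Then s = 3 + (-1/3)·(-3/2) = 7/2.

7/2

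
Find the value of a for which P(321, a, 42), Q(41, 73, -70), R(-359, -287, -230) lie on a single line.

325

Collinearity requires PQ × PR = 0; each component is linear in a.
The x-component gives (160)a + (-52000) = 0, so a = 325.
The remaining components then also vanish.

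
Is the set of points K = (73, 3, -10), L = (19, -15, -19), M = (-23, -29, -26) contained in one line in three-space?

Yes

KL = (-54, -18, -9), KM = (-96, -32, -16).
Each component of KM is 16/9 times the corresponding component of KL, so KM = 16/9·KL and the points are collinear.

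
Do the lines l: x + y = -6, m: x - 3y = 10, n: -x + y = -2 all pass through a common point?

Yes

Intersecting l and m: solving the 2×2 system gives (x, y) = (-2, -4).
Substitute into n: (-1)(-2) + (1)(-4) = -2.
This equals -2, so (-2, -4) lies on all three lines and they are concurrent.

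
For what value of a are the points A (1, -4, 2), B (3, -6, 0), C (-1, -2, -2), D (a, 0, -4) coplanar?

-3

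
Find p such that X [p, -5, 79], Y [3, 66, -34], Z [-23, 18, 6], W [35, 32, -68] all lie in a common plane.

-79

Coplanarity ⇔ det[XY; XZ; XW] = 0.
Expanding, this is linear in p: (-2992)p + (-236368) = 0.
So p = -79.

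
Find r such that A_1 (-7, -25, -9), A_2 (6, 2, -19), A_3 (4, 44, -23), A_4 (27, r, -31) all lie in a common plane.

Normal to plane A_1A_2A_3: n = (312, 72, 600); plane equation n·P = -9384.
Requiring n·A_4 = -9384: (72)r + (-10176) = -9384.
So r = 11.

11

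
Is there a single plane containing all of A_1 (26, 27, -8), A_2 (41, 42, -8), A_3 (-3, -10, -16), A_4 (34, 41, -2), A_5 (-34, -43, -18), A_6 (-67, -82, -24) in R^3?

Yes

The plane through A_1, A_2, A_3 has normal n = A_1A_2 × A_1A_3 = (-120, 120, -120) and equation n·P = 1080.
Checking the remaining points: n·A_4 = 1080, n·A_5 = 1080, n·A_6 = 1080.
All equal 1080, so all 6 points lie in one plane.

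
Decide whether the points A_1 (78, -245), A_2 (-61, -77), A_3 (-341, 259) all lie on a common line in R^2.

A_1A_2 = (-139, 168), A_1A_3 = (-419, 504).
det[A_1A_2; A_1A_3] = (-139)(504) − (168)(-419) = 336.
The determinant is nonzero, so they are not collinear.

No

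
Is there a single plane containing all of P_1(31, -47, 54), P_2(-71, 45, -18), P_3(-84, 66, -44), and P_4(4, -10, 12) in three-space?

Yes

The four points are coplanar iff the 3×3 determinant with rows P_1P_2, P_1P_3, P_1P_4 is zero.
Rows: (-102, 92, -72), (-115, 113, -98), (-27, 37, -42).
Expanding along the first row: (-102)(-1120) − (92)(2184) + (-72)(-1204) = 0.
Zero determinant ⇒ coplanar.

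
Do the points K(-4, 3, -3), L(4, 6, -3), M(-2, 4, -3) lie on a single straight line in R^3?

No

KL = (8, 3, 0), KM = (2, 1, 0).
KL × KM = (0, 0, 2).
The cross product is nonzero, so the points do not lie on one line.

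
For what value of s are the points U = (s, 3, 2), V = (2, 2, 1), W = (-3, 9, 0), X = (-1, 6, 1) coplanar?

1

Coplanarity ⇔ det[UV; UW; UX] = 0.
Expanding, this is linear in s: (-4)s + (4) = 0.
So s = 1.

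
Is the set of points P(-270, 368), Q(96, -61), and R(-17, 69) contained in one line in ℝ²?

No

PQ = (366, -429), PR = (253, -299).
det[PQ; PR] = (366)(-299) − (-429)(253) = -897.
The determinant is nonzero, so they are not collinear.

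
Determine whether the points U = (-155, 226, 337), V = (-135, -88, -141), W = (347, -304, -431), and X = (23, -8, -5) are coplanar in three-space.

With U as base: UV = (20, -314, -478), UW = (502, -530, -768), UX = (178, -234, -342).
UW × UX = (1548, 34980, -23128).
UV · (UW × UX) = 102424.
Since 102424 ≠ 0, the four points are not coplanar.

No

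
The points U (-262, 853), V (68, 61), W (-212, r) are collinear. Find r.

The three points are collinear iff det[UV; UW] = 0.
This determinant is linear in r: (330)r + (-241890) = 0, so r = 733.

733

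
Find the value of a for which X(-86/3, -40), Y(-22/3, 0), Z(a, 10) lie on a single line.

-2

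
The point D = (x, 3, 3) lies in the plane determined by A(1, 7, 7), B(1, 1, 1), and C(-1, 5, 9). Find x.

The plane through A, B, C has equation −24x + 12y − 12z = -24.
Substituting D: (-24)x + (0) = -24, so x = 1.

1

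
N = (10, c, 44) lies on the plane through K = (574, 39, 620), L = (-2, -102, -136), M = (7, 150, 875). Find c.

A normal to the plane is n = KL × KM = (47961, 575532, -143883).
N lies in the plane iff n · KN = 0.
This gives (575532)c + (33380856) = 0, so c = -58.

-58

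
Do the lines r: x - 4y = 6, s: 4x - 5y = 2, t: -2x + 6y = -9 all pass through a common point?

No

The three lines meet at one point iff the augmented coefficient matrix [aᵢ bᵢ cᵢ] has rank < 3, i.e. its determinant vanishes.
Here the determinant is -11.
Nonzero, so no common point exists.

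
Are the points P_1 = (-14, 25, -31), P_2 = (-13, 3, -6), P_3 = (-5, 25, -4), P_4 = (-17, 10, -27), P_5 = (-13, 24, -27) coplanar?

The plane through P_1, P_2, P_3 has normal n = P_1P_2 × P_1P_3 = (-594, 198, 198) and equation n·P = 7128.
Checking the remaining points: n·P_4 = 6732, n·P_5 = 7128.
Since n·P_4 = 6732 ≠ 7128, P_4 is off the plane and the points are not all coplanar.

No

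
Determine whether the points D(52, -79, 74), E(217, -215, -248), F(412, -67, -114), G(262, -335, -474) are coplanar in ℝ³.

A normal to the plane through D, E, F is n = DE × DF = (29432, -84900, 50940).
The plane has equation n·P = 12007124. For G: n·G = 12007124.
Equal, so G lies in the plane and all four are coplanar.

Yes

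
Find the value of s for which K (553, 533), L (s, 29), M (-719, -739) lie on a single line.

The three points are collinear iff det[KL; KM] = 0.
This determinant is linear in s: (-1272)s + (62328) = 0, so s = 49.

49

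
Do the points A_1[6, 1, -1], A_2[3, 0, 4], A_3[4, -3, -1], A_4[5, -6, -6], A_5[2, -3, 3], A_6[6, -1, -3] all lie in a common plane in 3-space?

Yes

The plane through A_1, A_2, A_3 has normal n = A_1A_2 × A_1A_3 = (20, -10, 10) and equation n·P = 100.
Checking the remaining points: n·A_4 = 100, n·A_5 = 100, n·A_6 = 100.
All equal 100, so all 6 points lie in one plane.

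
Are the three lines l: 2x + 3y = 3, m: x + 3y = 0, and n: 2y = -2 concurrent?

Yes

Intersecting l and m: solving the 2×2 system gives (x, y) = (3, -1).
Substitute into n: (0)(3) + (2)(-1) = -2.
This equals -2, so (3, -1) lies on all three lines and they are concurrent.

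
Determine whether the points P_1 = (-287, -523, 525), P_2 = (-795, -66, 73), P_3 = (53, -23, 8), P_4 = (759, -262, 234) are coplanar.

No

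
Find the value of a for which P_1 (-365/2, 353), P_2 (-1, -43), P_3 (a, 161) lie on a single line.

-189/2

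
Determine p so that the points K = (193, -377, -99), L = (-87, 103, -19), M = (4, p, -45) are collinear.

-53

Direction KL = (-280, 480, 80). From the x-coordinate of M, the parameter along the line is τ = (4 − 193)/(-280) = 27/40.
Then p = (-377) + 27/40·(480) = -53.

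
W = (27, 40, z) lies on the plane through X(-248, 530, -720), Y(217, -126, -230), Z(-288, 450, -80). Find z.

80

A normal to the plane is n = XY × XZ = (-380640, -317200, -63440).
W lies in the plane iff n · XW = 0.
This gives (-63440)z + (5075200) = 0, so z = 80.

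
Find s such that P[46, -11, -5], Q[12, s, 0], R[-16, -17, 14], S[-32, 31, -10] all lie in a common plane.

-5

Normal to plane PRS: n = (-768, -1792, -3072); plane equation n·X = -256.
Requiring n·Q = -256: (-1792)s + (-9216) = -256.
So s = -5.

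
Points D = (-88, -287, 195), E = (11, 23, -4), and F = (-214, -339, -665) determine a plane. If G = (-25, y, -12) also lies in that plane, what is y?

The plane through D, E, F has equation −276948x + 110214y + 33912z = -647154.
Substituting G: (110214)y + (6516756) = -647154, so y = -65.

-65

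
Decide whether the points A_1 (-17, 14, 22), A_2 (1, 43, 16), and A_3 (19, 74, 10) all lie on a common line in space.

A_1A_2 = (18, 29, -6), A_1A_3 = (36, 60, -12).
Comparing components 2 and 3: (29)(-12) − (-6)(60) = 12 ≠ 0, so A_1A_2 and A_1A_3 are not parallel and the points are not collinear.

No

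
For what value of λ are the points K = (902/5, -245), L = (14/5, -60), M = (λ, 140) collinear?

-946/5

Collinearity: (M − K) must be parallel to (L − K) = (-888/5, 185).
Cross-multiplying the components: (λ − 902/5)·(185) = (385)·(-888/5).
Solving gives λ = -946/5.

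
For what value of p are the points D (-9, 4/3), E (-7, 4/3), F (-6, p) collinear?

4/3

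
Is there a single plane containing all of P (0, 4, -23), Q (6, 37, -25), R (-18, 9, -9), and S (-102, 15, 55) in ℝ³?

Yes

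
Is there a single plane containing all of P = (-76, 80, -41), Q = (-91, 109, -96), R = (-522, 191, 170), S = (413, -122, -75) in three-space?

Yes

With P as base: PQ = (-15, 29, -55), PR = (-446, 111, 211), PS = (489, -202, -34).
PR × PS = (38848, 88015, 35813).
PQ · (PR × PS) = 0.
The scalar triple product vanishes, so the four points are coplanar.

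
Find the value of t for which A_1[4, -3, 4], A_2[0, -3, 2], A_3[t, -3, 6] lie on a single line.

8

Collinearity requires A_1A_2 × A_1A_3 = 0; each component is linear in t.
The y-component gives (-2)t + (16) = 0, so t = 8.
The remaining components then also vanish.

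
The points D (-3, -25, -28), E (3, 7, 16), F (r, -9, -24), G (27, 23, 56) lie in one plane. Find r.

The points are coplanar iff DE · (DF × DG) = 0.
Expanding, this is linear in r: (-576)r + (-12096) = 0.
So r = -21.

-21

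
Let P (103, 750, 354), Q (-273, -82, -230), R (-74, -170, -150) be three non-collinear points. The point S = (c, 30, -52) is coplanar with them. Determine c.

Coplanarity requires PQ · (PR × PS) = 0.
PQ = (-376, -832, -584), PR = (-177, -920, -504); the triple product is linear in c with coefficient -117952 and constant term -6487360.
Setting it to zero: c = -55.

-55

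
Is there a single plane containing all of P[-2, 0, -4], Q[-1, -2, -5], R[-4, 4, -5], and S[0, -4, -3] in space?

A normal to the plane through P, Q, R is n = PQ × PR = (6, 3, 0).
The plane has equation n·X = -12. For S: n·S = -12.
Equal, so S lies in the plane and all four are coplanar.

Yes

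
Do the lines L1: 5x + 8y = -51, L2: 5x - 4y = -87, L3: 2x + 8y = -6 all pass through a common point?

Yes

Lines aᵢx + bᵢy = cᵢ with pairwise distinct directions are concurrent exactly when det[aᵢ bᵢ cᵢ] = 0.
Here the determinant is 0.
It vanishes, so the lines are concurrent at (-15, 3).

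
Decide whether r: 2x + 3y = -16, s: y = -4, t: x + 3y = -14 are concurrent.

The three lines meet at one point iff the augmented coefficient matrix [aᵢ bᵢ cᵢ] has rank < 3, i.e. its determinant vanishes.
Here the determinant is 0.
It vanishes, so the lines are concurrent at (-2, -4).

Yes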